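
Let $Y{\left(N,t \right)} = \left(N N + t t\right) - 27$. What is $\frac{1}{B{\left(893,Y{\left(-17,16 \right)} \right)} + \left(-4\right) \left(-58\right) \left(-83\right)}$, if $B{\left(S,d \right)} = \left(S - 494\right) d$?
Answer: $\frac{1}{187426} \approx 5.3354 \cdot 10^{-6}$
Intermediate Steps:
$Y{\left(N,t \right)} = -27 + N^{2} + t^{2}$ ($Y{\left(N,t \right)} = \left(N^{2} + t^{2}\right) - 27 = -27 + N^{2} + t^{2}$)
$B{\left(S,d \right)} = d \left(-494 + S\right)$ ($B{\left(S,d \right)} = \left(S - 494\right) d = \left(-494 + S\right) d = d \left(-494 + S\right)$)
$\frac{1}{B{\left(893,Y{\left(-17,16 \right)} \right)} + \left(-4\right) \left(-58\right) \left(-83\right)} = \frac{1}{\left(-27 + \left(-17\right)^{2} + 16^{2}\right) \left(-494 + 893\right) + \left(-4\right) \left(-58\right) \left(-83\right)} = \frac{1}{\left(-27 + 289 + 256\right) 399 + 232 \left(-83\right)} = \frac{1}{518 \cdot 399 - 19256} = \frac{1}{206682 - 19256} = \frac{1}{187426}$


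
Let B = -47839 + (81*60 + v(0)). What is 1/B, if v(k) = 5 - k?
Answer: -1/42974 ≈ -2.3270e-5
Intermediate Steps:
B = -42974 (B = -47839 + (81*60 + (5 - 1*0)) = -47839 + (4860 + (5 + 0)) = -47839 + (4860 + 5) = -47839 + 4865 = -42974)
1/B = 1/(-42974) = -1/42974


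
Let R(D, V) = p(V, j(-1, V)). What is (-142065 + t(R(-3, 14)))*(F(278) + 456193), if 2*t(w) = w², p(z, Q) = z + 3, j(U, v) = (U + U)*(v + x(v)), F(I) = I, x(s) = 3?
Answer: -129565185111/2 ≈ -6.4783e+10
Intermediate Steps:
j(U, v) = 2*U*(3 + v) (j(U, v) = (U + U)*(v + 3) = (2*U)*(3 + v) = 2*U*(3 + v))
p(z, Q) = 3 + z
R(D, V) = 3 + V
t(w) = w²/2
(-142065 + t(R(-3, 14)))*(F(278) + 456193) = (-142065 + (3 + 14)²/2)*(278 + 456193) = (-142065 + (½)*17²)*456471 = (-142065 + (½)*289)*456471 = (-142065 + 289/2)*456471 = -283841/2*456471 = -129565185111/2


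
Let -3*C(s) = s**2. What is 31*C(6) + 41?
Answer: -331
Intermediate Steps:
C(s) = -s**2/3
31*C(6) + 41 = 31*(-1/3*6**2) + 41 = 31*(-1/3*36) + 41 = 31*(-12) + 41 = -372 + 41 = -331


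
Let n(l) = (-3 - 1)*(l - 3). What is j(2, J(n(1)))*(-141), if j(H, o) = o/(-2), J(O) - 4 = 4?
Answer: 564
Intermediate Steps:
n(l) = 12 - 4*l (n(l) = -4*(-3 + l) = 12 - 4*l)
J(O) = 8 (J(O) = 4 + 4 = 8)
j(H, o) = -o/2 (j(H, o) = o*(-1/2) = -o/2)
j(2, J(n(1)))*(-141) = -1/2*8*(-141) = -4*(-141) = 564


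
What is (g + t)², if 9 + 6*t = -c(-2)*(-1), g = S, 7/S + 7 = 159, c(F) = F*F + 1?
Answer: 80089/207936 ≈ 0.38516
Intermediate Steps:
c(F) = 1 + F² (c(F) = F² + 1 = 1 + F²)
S = 7/152 (S = 7/(-7 + 159) = 7/152 ≈ 0.046053)
g = 7/152 ≈ 0.046053
t = -⅔ (t = -3/2 + (-(1 + (-2)²)*(-1))/6 = -3/2 + (-(1 + 4)*(-1))/6 = -3/2 + (-5*(-1))/6 = -3/2 + (-1*(-5))/6 = -3/2 + (⅙)*5 = -3/2 + ⅚ = -⅔ ≈ -0.66667)
(g + t)² = (7/152 - ⅔)² = (-283/456)² = 80089/207936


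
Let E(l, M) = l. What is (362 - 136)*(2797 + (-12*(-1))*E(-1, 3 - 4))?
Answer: 629410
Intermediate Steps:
(362 - 136)*(2797 + (-12*(-1))*E(-1, 3 - 4)) = (362 - 136)*(2797 - 12*(-1)*(-1)) = 226*(2797 + 12*(-1)) = 226*(2797 - 12) = 226*2785 = 629410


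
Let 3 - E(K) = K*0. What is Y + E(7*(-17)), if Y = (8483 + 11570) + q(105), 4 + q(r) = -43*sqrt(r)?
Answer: 20052 - 43*sqrt(105) ≈ 19611.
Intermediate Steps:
q(r) = -4 - 43*sqrt(r)
E(K) = 3 (E(K) = 3 - K*0 = 3 - 1*0 = 3 + 0 = 3)
Y = 20049 - 43*sqrt(105) (Y = (8483 + 11570) + (-4 - 43*sqrt(105)) = 20053 + (-4 - 43*sqrt(105)) = 20049 - 43*sqrt(105) ≈ 19608.)
Y + E(7*(-17)) = (20049 - 43*sqrt(105)) + 3 = 20052 - 43*sqrt(105)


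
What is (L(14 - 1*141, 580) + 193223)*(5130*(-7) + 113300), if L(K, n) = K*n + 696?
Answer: 9306844010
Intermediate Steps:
L(K, n) = 696 + K*n
(L(14 - 1*141, 580) + 193223)*(5130*(-7) + 113300) = ((696 + (14 - 1*141)*580) + 193223)*(5130*(-7) + 113300) = ((696 + (14 - 141)*580) + 193223)*(-35910 + 113300) = ((696 - 127*580) + 193223)*77390 = ((696 - 73660) + 193223)*77390 = (-72964 + 193223)*77390 = 120259*77390 = 9306844010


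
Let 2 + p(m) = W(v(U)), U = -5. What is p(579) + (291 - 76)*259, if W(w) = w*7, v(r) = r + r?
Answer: 55613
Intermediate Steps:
v(r) = 2*r
W(w) = 7*w
p(m) = -72 (p(m) = -2 + 7*(2*(-5)) = -2 + 7*(-10) = -2 - 70 = -72)
p(579) + (291 - 76)*259 = -72 + (291 - 76)*259 = -72 + 215*259 = -72 + 55685 = 55613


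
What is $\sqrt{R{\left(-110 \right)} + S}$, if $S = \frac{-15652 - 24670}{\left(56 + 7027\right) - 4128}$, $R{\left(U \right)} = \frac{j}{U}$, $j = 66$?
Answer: $\frac{i \sqrt{4975629}}{591} \approx 3.7743 i$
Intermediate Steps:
$R{\left(U \right)} = \frac{66}{U}$
$S = - \frac{40322}{2955}$ ($S = - \frac{40322}{7083 - 4128} = - \frac{40322}{2955} \approx -13.645$)
$\sqrt{R{\left(-110 \right)} + S} = \sqrt{\frac{66}{-110} - \frac{40322}{2955}} = \sqrt{66 \left(- \frac{1}{110}\right) - \frac{40322}{2955}} = \sqrt{- \frac{3}{5} - \frac{40322}{2955}} = \sqrt{- \frac{8419}{591}} = \frac{i \sqrt{4975629}}{591}$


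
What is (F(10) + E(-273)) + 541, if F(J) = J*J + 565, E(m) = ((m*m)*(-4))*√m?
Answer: 1206 - 298116*I*√273 ≈ 1206.0 - 4.9257e+6*I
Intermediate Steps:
E(m) = -4*m^(5/2) (E(m) = (m²*(-4))*√m = (-4*m²)*√m = -4*m^(5/2))
F(J) = 565 + J² (F(J) = J² + 565 = 565 + J²)
(F(10) + E(-273)) + 541 = ((565 + 10²) - 298116*I*√273) + 541 = ((565 + 100) - 298116*I*√273) + 541 = (665 - 298116*I*√273) + 541 = 1206 - 298116*I*√273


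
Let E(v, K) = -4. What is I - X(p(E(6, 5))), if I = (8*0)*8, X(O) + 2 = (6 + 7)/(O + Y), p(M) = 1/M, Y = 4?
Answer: -22/15 ≈ -1.4667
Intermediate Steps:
X(O) = -2 + 13/(4 + O) (X(O) = -2 + (6 + 7)/(O + 4) = -2 + 13/(4 + O))
I = 0 (I = 0*8 = 0)
I - X(p(E(6, 5))) = 0 - (5 - 2/(-4))/(4 + 1/(-4)) = 0 - (5 - 2*(-¼))/(4 - ¼) = 0 - (5 + ½)/15/4 = 0 - 4*11/(15*2) = 0 - 1*22/15 = 0 - 22/15 = -22/15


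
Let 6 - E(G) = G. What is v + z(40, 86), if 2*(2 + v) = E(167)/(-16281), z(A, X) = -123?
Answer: -4070089/32562 ≈ -124.99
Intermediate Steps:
E(G) = 6 - G
v = -64963/32562 (v = -2 + ((6 - 1*167)/(-16281))/2 = -2 + ((6 - 167)*(-1/16281))/2 = -2 + (-161*(-1/16281))/2 = -2 + (½)*(161/16281) = -2 + 161/32562 = -64963/32562 ≈ -1.9951)
v + z(40, 86) = -64963/32562 - 123 = -4070089/32562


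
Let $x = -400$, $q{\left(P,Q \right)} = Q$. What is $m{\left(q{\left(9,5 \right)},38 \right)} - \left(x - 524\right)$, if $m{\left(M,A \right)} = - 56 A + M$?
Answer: $-1199$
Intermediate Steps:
$m{\left(M,A \right)} = M - 56 A$
$m{\left(q{\left(9,5 \right)},38 \right)} - \left(x - 524\right) = \left(5 - 2128\right) - \left(-400 - 524\right) = -2123 - -924 = -2123 + 924 = -1199$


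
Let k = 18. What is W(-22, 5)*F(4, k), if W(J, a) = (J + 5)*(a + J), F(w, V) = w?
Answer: 1156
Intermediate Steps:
W(J, a) = (5 + J)*(J + a)
W(-22, 5)*F(4, k) = ((-22)² + 5*(-22) + 5*5 - 22*5)*4 = (484 - 110 + 25 - 110)*4 = 289*4 = 1156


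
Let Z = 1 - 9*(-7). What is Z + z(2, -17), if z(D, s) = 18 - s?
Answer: 99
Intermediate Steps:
Z = 64 (Z = 1 + 63 = 64)
Z + z(2, -17) = 64 + (18 - 1*(-17)) = 64 + (18 + 17) = 64 + 35 = 99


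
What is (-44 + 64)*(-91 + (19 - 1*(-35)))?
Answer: -740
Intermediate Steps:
(-44 + 64)*(-91 + (19 - 1*(-35))) = 20*(-91 + (19 + 35)) = 20*(-91 + 54) = 20*(-37) = -740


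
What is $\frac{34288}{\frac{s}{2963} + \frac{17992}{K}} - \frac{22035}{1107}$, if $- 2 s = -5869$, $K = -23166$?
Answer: $\frac{66796542472937}{416411703} \approx 1.6041 \cdot 10^{5}$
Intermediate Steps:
$s = \frac{5869}{2}$ ($s = \left(- \frac{1}{2}\right) \left(-5869\right) = \frac{5869}{2} \approx 2934.5$)
$\frac{34288}{\frac{s}{2963} + \frac{17992}{K}} - \frac{22035}{1107} = \frac{34288}{\frac{5869}{2 \cdot 2963} + \frac{17992}{-23166}} - \frac{22035}{1107} = \frac{34288}{\frac{5869}{2} \cdot \frac{1}{2963} + 17992 \left(- \frac{1}{23166}\right)} - \frac{7345}{369} = \frac{34288}{\frac{5869}{5926} - \frac{692}{891}} - \frac{7345}{369} = \frac{34288}{\frac{1128487}{5280066}} - \frac{7345}{369} = 34288 \cdot \frac{5280066}{1128487} - \frac{7345}{369} = \frac{181042903008}{1128487} - \frac{7345}{369} = \frac{66796542472937}{416411703}$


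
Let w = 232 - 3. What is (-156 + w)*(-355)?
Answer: -25915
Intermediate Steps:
w = 229
(-156 + w)*(-355) = (-156 + 229)*(-355) = 73*(-355) = -25915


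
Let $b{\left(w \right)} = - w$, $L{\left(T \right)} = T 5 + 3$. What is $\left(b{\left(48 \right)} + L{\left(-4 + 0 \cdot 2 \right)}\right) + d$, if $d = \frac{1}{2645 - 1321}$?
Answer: $- \frac{86059}{1324} \approx -64.999$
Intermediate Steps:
$L{\left(T \right)} = 3 + 5 T$ ($L{\left(T \right)} = 5 T + 3 = 3 + 5 T$)
$d = \frac{1}{1324} \approx 0.00075529$
$\left(b{\left(48 \right)} + L{\left(-4 + 0 \cdot 2 \right)}\right) + d = \left(\left(-1\right) 48 + \left(3 + 5 \left(-4 + 0 \cdot 2\right)\right)\right) + \frac{1}{1324} = \left(-48 + \left(3 + 5 \left(-4 + 0\right)\right)\right) + \frac{1}{1324} = \left(-48 + \left(3 + 5 \left(-4\right)\right)\right) + \frac{1}{1324} = \left(-48 + \left(3 - 20\right)\right) + \frac{1}{1324} = \left(-48 - 17\right) + \frac{1}{1324} = -65 + \frac{1}{1324} = - \frac{86059}{1324}$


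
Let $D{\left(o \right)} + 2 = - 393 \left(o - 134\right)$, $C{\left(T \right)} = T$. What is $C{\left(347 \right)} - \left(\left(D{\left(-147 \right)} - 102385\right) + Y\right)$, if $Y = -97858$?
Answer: $90159$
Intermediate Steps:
$D{\left(o \right)} = 52660 - 393 o$ ($D{\left(o \right)} = -2 - 393 \left(o - 134\right) = -2 - 393 \left(-134 + o\right) = -2 - \left(-52662 + 393 o\right) = 52660 - 393 o$)
$C{\left(347 \right)} - \left(\left(D{\left(-147 \right)} - 102385\right) + Y\right) = 347 - \left(\left(\left(52660 - -57771\right) - 102385\right) - 97858\right) = 347 - \left(\left(\left(52660 + 57771\right) - 102385\right) - 97858\right) = 347 - \left(\left(110431 - 102385\right) - 97858\right) = 347 - \left(8046 - 97858\right) = 347 - -89812 = 347 + 89812 = 90159$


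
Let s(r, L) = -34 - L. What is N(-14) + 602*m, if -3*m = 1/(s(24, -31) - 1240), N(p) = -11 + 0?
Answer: -40417/3729 ≈ -10.839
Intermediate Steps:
N(p) = -11
m = 1/3729 (m = -1/(3*((-34 - 1*(-31)) - 1240)) = -1/(3*((-34 + 31) - 1240)) = -1/(3*(-3 - 1240)) = -⅓/(-1243) = -⅓*(-1/1243) = 1/3729 ≈ 0.00026817)
N(-14) + 602*m = -11 + 602*(1/3729) = -11 + 602/3729 = -40417/3729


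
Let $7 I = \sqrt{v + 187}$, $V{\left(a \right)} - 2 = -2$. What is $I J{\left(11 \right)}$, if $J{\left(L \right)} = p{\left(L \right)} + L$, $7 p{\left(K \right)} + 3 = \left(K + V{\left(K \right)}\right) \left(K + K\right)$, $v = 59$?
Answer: $\frac{316 \sqrt{246}}{49} \approx 101.15$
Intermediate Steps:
$V{\left(a \right)} = 0$ ($V{\left(a \right)} = 2 - 2 = 0$)
$p{\left(K \right)} = - \frac{3}{7} + \frac{2 K^{2}}{7}$ ($p{\left(K \right)} = - \frac{3}{7} + \frac{\left(K + 0\right) \left(K + K\right)}{7} = - \frac{3}{7} + \frac{K 2 K}{7} = - \frac{3}{7} + \frac{2 K^{2}}{7}$)
$I = \frac{\sqrt{246}}{7}$ ($I = \frac{\sqrt{59 + 187}}{7} = \frac{\sqrt{246}}{7} \approx 2.2406$)
$J{\left(L \right)} = - \frac{3}{7} + L + \frac{2 L^{2}}{7}$ ($J{\left(L \right)} = \left(- \frac{3}{7} + \frac{2 L^{2}}{7}\right) + L = - \frac{3}{7} + L + \frac{2 L^{2}}{7}$)
$I J{\left(11 \right)} = \frac{\sqrt{246}}{7} \left(- \frac{3}{7} + 11 + \frac{2 \cdot 11^{2}}{7}\right) = \frac{\sqrt{246}}{7} \left(- \frac{3}{7} + 11 + \frac{2}{7} \cdot 121\right) = \frac{\sqrt{246}}{7} \left(- \frac{3}{7} + 11 + \frac{242}{7}\right) = \frac{\sqrt{246}}{7} \cdot \frac{316}{7} = \frac{316 \sqrt{246}}{49}$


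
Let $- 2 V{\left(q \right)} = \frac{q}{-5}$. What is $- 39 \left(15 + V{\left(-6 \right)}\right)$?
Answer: $- \frac{2808}{5} \approx -561.6$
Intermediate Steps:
$V{\left(q \right)} = \frac{q}{10}$ ($V{\left(q \right)} = - \frac{q \frac{1}{-5}}{2} = - \frac{q \left(- \frac{1}{5}\right)}{2} = - \frac{\left(- \frac{1}{5}\right) q}{2} = \frac{q}{10}$)
$- 39 \left(15 + V{\left(-6 \right)}\right) = - 39 \left(15 + \frac{1}{10} \left(-6\right)\right) = - 39 \left(15 - \frac{3}{5}\right) = \left(-39\right) \frac{72}{5} = - \frac{2808}{5}$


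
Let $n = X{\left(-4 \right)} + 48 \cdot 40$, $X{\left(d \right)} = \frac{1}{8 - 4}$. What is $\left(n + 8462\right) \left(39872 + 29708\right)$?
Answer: $722396955$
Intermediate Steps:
$X{\left(d \right)} = \frac{1}{4}$
$n = \frac{7681}{4}$ ($n = \frac{1}{4} + 48 \cdot 40 = \frac{1}{4} + 1920 = \frac{7681}{4} \approx 1920.3$)
$\left(n + 8462\right) \left(39872 + 29708\right) = \left(\frac{7681}{4} + 8462\right) \left(39872 + 29708\right) = \frac{41529}{4} \cdot 69580 = 722396955$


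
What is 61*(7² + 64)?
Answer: 6893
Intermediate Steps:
61*(7² + 64) = 61*(49 + 64) = 61*113 = 6893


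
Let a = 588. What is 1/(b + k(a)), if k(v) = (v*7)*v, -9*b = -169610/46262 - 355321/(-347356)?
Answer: 24104074908/58336882004472707 ≈ 4.1319e-7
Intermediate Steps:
b = 7079531843/24104074908 (b = -(-169610/46262 - 355321/(-347356))/9 = -(-169610*1/46262 - 355321*(-1/347356))/9 = -(-84805/23131 + 355321/347356)/9 = -1/9*(-21238595529/8034691636) = 7079531843/24104074908 ≈ 0.29371)
k(v) = 7*v**2 (k(v) = (7*v)*v = 7*v**2)
1/(b + k(a)) = 1/(7079531843/24104074908 + 7*588**2) = 1/(7079531843/24104074908 + 7*345744) = 1/(7079531843/24104074908 + 2420208) = 1/(58336882004472707/24104074908) = 24104074908/58336882004472707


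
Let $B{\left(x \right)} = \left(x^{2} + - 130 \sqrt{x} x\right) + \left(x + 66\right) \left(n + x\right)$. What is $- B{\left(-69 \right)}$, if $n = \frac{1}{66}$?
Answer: $- \frac{109295}{22} - 8970 i \sqrt{69} \approx -4968.0 - 74510.0 i$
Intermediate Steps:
$n = \frac{1}{66} \approx 0.015152$
$B{\left(x \right)} = x^{2} - 130 x^{\frac{3}{2}} + \left(66 + x\right) \left(\frac{1}{66} + x\right)$ ($B{\left(x \right)} = \left(x^{2} + - 130 \sqrt{x} x\right) + \left(x + 66\right) \left(\frac{1}{66} + x\right) = \left(x^{2} - 130 x^{\frac{3}{2}}\right) + \left(66 + x\right) \left(\frac{1}{66} + x\right) = x^{2} - 130 x^{\frac{3}{2}} + \left(66 + x\right) \left(\frac{1}{66} + x\right)$)
$- B{\left(-69 \right)} = - (1 - 130 \left(-69\right)^{\frac{3}{2}} + 2 \left(-69\right)^{2} + \frac{4357}{66} \left(-69\right)) = - (1 - 130 \left(- 69 i \sqrt{69}\right) + 2 \cdot 4761 - \frac{100211}{22}) = - (1 + 8970 i \sqrt{69} + 9522 - \frac{100211}{22}) = - (\frac{109295}{22} + 8970 i \sqrt{69}) = - \frac{109295}{22} - 8970 i \sqrt{69}$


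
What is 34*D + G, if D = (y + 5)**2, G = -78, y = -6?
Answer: -44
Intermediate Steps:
D = 1 (D = (-6 + 5)**2 = (-1)**2 = 1)
34*D + G = 34*1 - 78 = 34 - 78 = -44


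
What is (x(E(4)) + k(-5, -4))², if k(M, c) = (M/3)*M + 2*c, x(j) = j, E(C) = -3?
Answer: 64/9 ≈ 7.1111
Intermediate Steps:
k(M, c) = 2*c + M²/3 (k(M, c) = (M*(⅓))*M + 2*c = (M/3)*M + 2*c = M²/3 + 2*c = 2*c + M²/3)
(x(E(4)) + k(-5, -4))² = (-3 + (2*(-4) + (⅓)*(-5)²))² = (-3 + (-8 + (⅓)*25))² = (-3 + (-8 + 25/3))² = (-3 + ⅓)² = (-8/3)² = 64/9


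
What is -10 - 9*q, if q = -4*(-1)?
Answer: -46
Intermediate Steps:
q = 4
-10 - 9*q = -10 - 9*4 = -10 - 36 = -46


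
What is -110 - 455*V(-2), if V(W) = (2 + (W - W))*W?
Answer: 1710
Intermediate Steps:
V(W) = 2*W (V(W) = (2 + 0)*W = 2*W)
-110 - 455*V(-2) = -110 - 910*(-2) = -110 - 455*(-4) = -110 + 1820 = 1710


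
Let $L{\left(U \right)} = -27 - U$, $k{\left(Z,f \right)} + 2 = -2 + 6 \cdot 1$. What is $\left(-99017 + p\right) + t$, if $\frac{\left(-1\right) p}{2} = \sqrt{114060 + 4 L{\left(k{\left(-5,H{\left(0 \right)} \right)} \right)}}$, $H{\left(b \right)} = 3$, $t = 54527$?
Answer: $-44490 - 4 \sqrt{28486} \approx -45165.0$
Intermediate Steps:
$k{\left(Z,f \right)} = 2$ ($k{\left(Z,f \right)} = -2 + \left(-2 + 6 \cdot 1\right) = -2 + \left(-2 + 6\right) = -2 + 4 = 2$)
$p = - 4 \sqrt{28486}$ ($p = - 2 \sqrt{114060 + 4 \left(-27 - 2\right)} = - 2 \sqrt{114060 + 4 \left(-29\right)} = - 2 \sqrt{114060 - 116} = - 2 \sqrt{113944} = - 2 \cdot 2 \sqrt{28486} = - 4 \sqrt{28486} \approx -675.11$)
$\left(-99017 + p\right) + t = \left(-99017 - 4 \sqrt{28486}\right) + 54527 = -44490 - 4 \sqrt{28486}$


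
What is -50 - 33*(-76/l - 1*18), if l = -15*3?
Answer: 7324/15 ≈ 488.27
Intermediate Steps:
l = -45
-50 - 33*(-76/l - 1*18) = -50 - 33*(-76/(-45) - 1*18) = -50 - 33*(-76*(-1/45) - 18) = -50 - 33*(76/45 - 18) = -50 - 33*(-734/45) = -50 + 8074/15 = 7324/15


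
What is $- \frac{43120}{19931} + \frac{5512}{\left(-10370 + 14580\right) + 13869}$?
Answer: $- \frac{669706808}{360332549} \approx -1.8586$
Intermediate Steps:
$- \frac{43120}{19931} + \frac{5512}{\left(-10370 + 14580\right) + 13869} = \left(-43120\right) \frac{1}{19931} + \frac{5512}{4210 + 13869} = - \frac{43120}{19931} + \frac{5512}{18079} = - \frac{669706808}{360332549}$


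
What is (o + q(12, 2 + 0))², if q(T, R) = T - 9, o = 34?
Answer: 1369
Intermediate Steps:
q(T, R) = -9 + T
(o + q(12, 2 + 0))² = (34 + (-9 + 12))² = (34 + 3)² = 37² = 1369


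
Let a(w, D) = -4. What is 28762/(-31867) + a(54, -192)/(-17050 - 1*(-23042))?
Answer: -43117343/47736766 ≈ -0.90323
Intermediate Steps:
28762/(-31867) + a(54, -192)/(-17050 - 1*(-23042)) = 28762/(-31867) - 4/(-17050 - 1*(-23042)) = 28762*(-1/31867) - 4/(-17050 + 23042) = -28762/31867 - 4/5992 = -28762/31867 - 4*1/5992 = -28762/31867 - 1/1498 = -43117343/47736766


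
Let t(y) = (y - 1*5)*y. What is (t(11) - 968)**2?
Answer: 813604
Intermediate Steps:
t(y) = y*(-5 + y) (t(y) = (y - 5)*y = (-5 + y)*y = y*(-5 + y))
(t(11) - 968)**2 = (11*(-5 + 11) - 968)**2 = (11*6 - 968)**2 = (66 - 968)**2 = (-902)**2 = 813604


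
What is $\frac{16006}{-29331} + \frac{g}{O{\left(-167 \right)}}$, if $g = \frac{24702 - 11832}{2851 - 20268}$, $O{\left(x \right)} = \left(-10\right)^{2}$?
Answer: $- \frac{2825514017}{5108580270} \approx -0.55309$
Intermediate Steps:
$O{\left(x \right)} = 100$
$g = - \frac{12870}{17417}$ ($g = \frac{12870}{-17417} = 12870 \left(- \frac{1}{17417}\right) = - \frac{12870}{17417} \approx -0.73893$)
$\frac{16006}{-29331} + \frac{g}{O{\left(-167 \right)}} = \frac{16006}{-29331} - \frac{12870}{17417 \cdot 100} = 16006 \left(- \frac{1}{29331}\right) - \frac{1287}{174170} = - \frac{16006}{29331} - \frac{1287}{174170} = - \frac{2825514017}{5108580270}$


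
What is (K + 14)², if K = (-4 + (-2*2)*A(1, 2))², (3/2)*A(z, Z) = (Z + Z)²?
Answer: 389115076/81 ≈ 4.8039e+6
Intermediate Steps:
A(z, Z) = 8*Z²/3 (A(z, Z) = 2*(Z + Z)²/3 = 2*(2*Z)²/3 = 2*(4*Z²)/3 = 8*Z²/3)
K = 19600/9 (K = (-4 + (-2*2)*((8/3)*2²))² = (-4 - 32*4/3)² = (-4 - 4*32/3)² = (-4 - 128/3)² = (-140/3)² = 19600/9 ≈ 2177.8)
(K + 14)² = (19600/9 + 14)² = (19726/9)² = 389115076/81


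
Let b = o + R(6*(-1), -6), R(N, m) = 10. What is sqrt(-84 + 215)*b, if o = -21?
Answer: -11*sqrt(131) ≈ -125.90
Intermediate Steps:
b = -11 (b = -21 + 10 = -11)
sqrt(-84 + 215)*b = sqrt(-84 + 215)*(-11) = sqrt(131)*(-11) = -11*sqrt(131)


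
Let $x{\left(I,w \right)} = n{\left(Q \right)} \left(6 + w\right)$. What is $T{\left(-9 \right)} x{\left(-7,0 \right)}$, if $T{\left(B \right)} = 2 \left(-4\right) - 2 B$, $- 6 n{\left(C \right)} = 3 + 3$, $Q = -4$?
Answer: $-60$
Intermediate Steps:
$n{\left(C \right)} = -1$ ($n{\left(C \right)} = - \frac{3 + 3}{6} = \left(- \frac{1}{6}\right) 6 = -1$)
$x{\left(I,w \right)} = -6 - w$ ($x{\left(I,w \right)} = - (6 + w) = -6 - w$)
$T{\left(B \right)} = -8 - 2 B$
$T{\left(-9 \right)} x{\left(-7,0 \right)} = \left(-8 - -18\right) \left(-6 - 0\right) = \left(-8 + 18\right) \left(-6 + 0\right) = 10 \left(-6\right) = -60$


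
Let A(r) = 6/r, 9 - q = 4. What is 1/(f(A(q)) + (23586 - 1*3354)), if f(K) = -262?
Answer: 1/19970 ≈ 5.0075e-5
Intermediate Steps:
q = 5 (q = 9 - 1*4 = 9 - 4 = 5)
1/(f(A(q)) + (23586 - 1*3354)) = 1/(-262 + (23586 - 1*3354)) = 1/(-262 + (23586 - 3354)) = 1/(-262 + 20232) = 1/19970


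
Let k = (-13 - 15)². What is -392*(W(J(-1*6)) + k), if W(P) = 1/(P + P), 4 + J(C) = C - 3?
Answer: -3995068/13 ≈ -3.0731e+5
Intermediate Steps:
J(C) = -7 + C (J(C) = -4 + (C - 3) = -4 + (-3 + C) = -7 + C)
W(P) = 1/(2*P)
k = 784 (k = (-28)² = 784)
-392*(W(J(-1*6)) + k) = -392*(1/(2*(-7 - 1*6)) + 784) = -392*(1/(2*(-7 - 6)) + 784) = -392*((½)/(-13) + 784) = -392*((½)*(-1/13) + 784) = -392*(-1/26 + 784) = -392*20383/26 = -3995068/13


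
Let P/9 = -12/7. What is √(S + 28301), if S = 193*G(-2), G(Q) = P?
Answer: √1240841/7 ≈ 159.13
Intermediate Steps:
P = -108/7 (P = 9*(-12/7) = -108/7 ≈ -15.429)
G(Q) = -108/7
S = -20844/7 (S = 193*(-108/7) = -20844/7 ≈ -2977.7)
√(S + 28301) = √(-20844/7 + 28301) = √(177263/7) = √1240841/7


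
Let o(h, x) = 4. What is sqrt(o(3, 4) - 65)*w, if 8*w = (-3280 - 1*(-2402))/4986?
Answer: -439*I*sqrt(61)/19944 ≈ -0.17192*I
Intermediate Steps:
w = -439/19944 (w = ((-3280 - 1*(-2402))/4986)/8 = ((-3280 + 2402)*(1/4986))/8 = (-878*1/4986)/8 = (1/8)*(-439/2493) = -439/19944 ≈ -0.022012)
sqrt(o(3, 4) - 65)*w = sqrt(4 - 65)*(-439/19944) = sqrt(-61)*(-439/19944) = (I*sqrt(61))*(-439/19944) = -439*I*sqrt(61)/19944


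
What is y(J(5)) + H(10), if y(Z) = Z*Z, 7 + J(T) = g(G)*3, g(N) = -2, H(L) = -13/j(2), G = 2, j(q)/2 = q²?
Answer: 1339/8 ≈ 167.38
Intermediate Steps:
j(q) = 2*q²
H(L) = -13/8 (H(L) = -13/(2*2²) = -13/(2*4) = -13/8)
J(T) = -13 (J(T) = -7 - 2*3 = -7 - 6 = -13)
y(Z) = Z²
y(J(5)) + H(10) = (-13)² - 13/8 = 169 - 13/8 = 1339/8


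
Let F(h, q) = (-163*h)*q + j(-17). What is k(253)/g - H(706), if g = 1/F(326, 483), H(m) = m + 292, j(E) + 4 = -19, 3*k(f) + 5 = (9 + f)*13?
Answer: -87288970471/3 ≈ -2.9096e+10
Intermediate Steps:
k(f) = 112/3 + 13*f/3 (k(f) = -5/3 + ((9 + f)*13)/3 = -5/3 + (117 + 13*f)/3 = -5/3 + (39 + 13*f/3) = 112/3 + 13*f/3)
j(E) = -23 (j(E) = -4 - 19 = -23)
F(h, q) = -23 - 163*h*q (F(h, q) = (-163*h)*q - 23 = -163*h*q - 23 = -23 - 163*h*q)
H(m) = 292 + m
g = -1/25665677 (g = 1/(-23 - 163*326*483) = 1/(-23 - 25665654) = 1/(-25665677) = -1/25665677 ≈ -3.8963e-8)
k(253)/g - H(706) = (112/3 + (13/3)*253)/(-1/25665677) - (292 + 706) = (112/3 + 3289/3)*(-25665677) - 1*998 = (3401/3)*(-25665677) - 998 = -87288967477/3 - 998 = -87288970471/3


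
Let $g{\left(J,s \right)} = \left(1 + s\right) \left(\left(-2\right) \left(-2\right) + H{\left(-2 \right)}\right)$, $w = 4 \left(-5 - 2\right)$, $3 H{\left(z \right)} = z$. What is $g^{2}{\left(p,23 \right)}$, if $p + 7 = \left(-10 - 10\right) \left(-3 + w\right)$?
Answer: $6400$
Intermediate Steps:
$H{\left(z \right)} = \frac{z}{3}$
$w = -28$ ($w = 4 \left(-7\right) = -28$)
$p = 613$ ($p = -7 + \left(-10 - 10\right) \left(-3 - 28\right) = -7 - -620 = -7 + 620 = 613$)
$g{\left(J,s \right)} = \frac{10}{3} + \frac{10 s}{3}$ ($g{\left(J,s \right)} = \left(1 + s\right) \left(\left(-2\right) \left(-2\right) + \frac{1}{3} \left(-2\right)\right) = \left(1 + s\right) \left(4 - \frac{2}{3}\right) = \left(1 + s\right) \frac{10}{3} = \frac{10}{3} + \frac{10 s}{3}$)
$g^{2}{\left(p,23 \right)} = \left(\frac{10}{3} + \frac{10}{3} \cdot 23\right)^{2} = \left(\frac{10}{3} + \frac{230}{3}\right)^{2} = 80^{2} = 6400$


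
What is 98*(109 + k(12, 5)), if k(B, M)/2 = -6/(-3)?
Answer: 11074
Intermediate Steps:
k(B, M) = 4 (k(B, M) = 2*(-6/(-3)) = 2*(-6*(-⅓)) = 2*2 = 4)
98*(109 + k(12, 5)) = 98*(109 + 4) = 98*113 = 11074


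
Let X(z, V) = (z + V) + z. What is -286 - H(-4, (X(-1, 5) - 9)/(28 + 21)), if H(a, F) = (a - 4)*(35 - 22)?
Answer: -182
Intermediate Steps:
X(z, V) = V + 2*z (X(z, V) = (V + z) + z = V + 2*z)
H(a, F) = -52 + 13*a (H(a, F) = (-4 + a)*13 = -52 + 13*a)
-286 - H(-4, (X(-1, 5) - 9)/(28 + 21)) = -286 - (-52 + 13*(-4)) = -286 - (-52 - 52) = -286 - 1*(-104) = -286 + 104 = -182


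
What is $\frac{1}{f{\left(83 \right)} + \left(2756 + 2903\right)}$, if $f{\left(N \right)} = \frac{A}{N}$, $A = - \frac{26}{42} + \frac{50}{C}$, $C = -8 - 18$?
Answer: $\frac{22659}{128226587} \approx 0.00017671$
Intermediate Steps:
$C = -26$ ($C = -8 - 18 = -26$)
$A = - \frac{694}{273}$ ($A = - \frac{26}{42} + \frac{50}{-26} = \left(-26\right) \frac{1}{42} + 50 \left(- \frac{1}{26}\right) = - \frac{13}{21} - \frac{25}{13} = - \frac{694}{273} \approx -2.5421$)
$f{\left(N \right)} = - \frac{694}{273 N}$
$\frac{1}{f{\left(83 \right)} + \left(2756 + 2903\right)} = \frac{1}{- \frac{694}{273 \cdot 83} + \left(2756 + 2903\right)} = \frac{1}{\left(- \frac{694}{273}\right) \frac{1}{83} + 5659} = \frac{1}{- \frac{694}{22659} + 5659} = \frac{1}{\frac{128226587}{22659}} = \frac{22659}{128226587}$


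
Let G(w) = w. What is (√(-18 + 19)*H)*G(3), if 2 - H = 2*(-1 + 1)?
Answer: 6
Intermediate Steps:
H = 2 (H = 2 - 2*(-1 + 1) = 2 - 2*0 = 2 - 1*0 = 2 + 0 = 2)
(√(-18 + 19)*H)*G(3) = (√(-18 + 19)*2)*3 = (√1*2)*3 = (1*2)*3 = 2*3 = 6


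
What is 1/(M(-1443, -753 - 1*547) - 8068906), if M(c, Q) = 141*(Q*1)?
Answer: -1/8252206 ≈ -1.2118e-7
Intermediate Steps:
M(c, Q) = 141*Q
1/(M(-1443, -753 - 1*547) - 8068906) = 1/(141*(-753 - 1*547) - 8068906) = 1/(141*(-753 - 547) - 8068906) = 1/(141*(-1300) - 8068906) = 1/(-183300 - 8068906) = 1/(-8252206) = -1/8252206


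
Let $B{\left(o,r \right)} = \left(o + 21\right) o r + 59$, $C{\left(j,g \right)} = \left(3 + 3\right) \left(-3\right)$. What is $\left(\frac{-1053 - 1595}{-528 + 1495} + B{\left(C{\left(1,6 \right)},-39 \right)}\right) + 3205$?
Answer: $\frac{5190142}{967} \approx 5367.3$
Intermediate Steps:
$C{\left(j,g \right)} = -18$ ($C{\left(j,g \right)} = 6 \left(-3\right) = -18$)
$B{\left(o,r \right)} = 59 + o r \left(21 + o\right)$ ($B{\left(o,r \right)} = \left(21 + o\right) o r + 59 = o \left(21 + o\right) r + 59 = o r \left(21 + o\right) + 59 = 59 + o r \left(21 + o\right)$)
$\left(\frac{-1053 - 1595}{-528 + 1495} + B{\left(C{\left(1,6 \right)},-39 \right)}\right) + 3205 = \left(\frac{-1053 - 1595}{-528 + 1495} + \left(59 - 39 \left(-18\right)^{2} + 21 \left(-18\right) \left(-39\right)\right)\right) + 3205 = \left(- \frac{2648}{967} + \left(59 - 12636 + 14742\right)\right) + 3205 = \left(\left(-2648\right) \frac{1}{967} + \left(59 - 12636 + 14742\right)\right) + 3205 = \left(- \frac{2648}{967} + 2165\right) + 3205 = \frac{2090907}{967} + 3205 = \frac{5190142}{967}$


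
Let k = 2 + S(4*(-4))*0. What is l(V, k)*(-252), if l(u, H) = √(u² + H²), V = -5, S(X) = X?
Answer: -252*√29 ≈ -1357.1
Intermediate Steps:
k = 2 (k = 2 + (4*(-4))*0 = 2 - 16*0 = 2 + 0 = 2)
l(u, H) = √(H² + u²)
l(V, k)*(-252) = √(2² + (-5)²)*(-252) = √(4 + 25)*(-252) = √29*(-252) = -252*√29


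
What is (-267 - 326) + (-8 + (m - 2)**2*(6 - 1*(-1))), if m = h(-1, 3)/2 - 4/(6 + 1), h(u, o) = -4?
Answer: -3183/7 ≈ -454.71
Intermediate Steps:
m = -18/7 (m = -4/2 - 4/(6 + 1) = -4*1/2 - 4/7 = -2 - 4*1/7 = -2 - 4/7 = -18/7 ≈ -2.5714)
(-267 - 326) + (-8 + (m - 2)**2*(6 - 1*(-1))) = (-267 - 326) + (-8 + (-18/7 - 2)**2*(6 - 1*(-1))) = -593 + (-8 + (-32/7)**2*(6 + 1)) = -593 + (-8 + (1024/49)*7) = -593 + (-8 + 1024/7) = -593 + 968/7 = -3183/7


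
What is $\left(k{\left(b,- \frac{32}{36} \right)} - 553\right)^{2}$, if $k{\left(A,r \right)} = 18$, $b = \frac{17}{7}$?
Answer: $286225$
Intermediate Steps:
$b = \frac{17}{7}$ ($b = 17 \cdot \frac{1}{7} = \frac{17}{7} \approx 2.4286$)
$\left(k{\left(b,- \frac{32}{36} \right)} - 553\right)^{2} = \left(18 - 553\right)^{2} = \left(-535\right)^{2} = 286225$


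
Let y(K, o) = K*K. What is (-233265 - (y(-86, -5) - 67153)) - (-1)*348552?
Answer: 175044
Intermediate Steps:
y(K, o) = K²
(-233265 - (y(-86, -5) - 67153)) - (-1)*348552 = (-233265 - ((-86)² - 67153)) - (-1)*348552 = (-233265 - (7396 - 67153)) - 1*(-348552) = (-233265 - 1*(-59757)) + 348552 = (-233265 + 59757) + 348552 = -173508 + 348552 = 175044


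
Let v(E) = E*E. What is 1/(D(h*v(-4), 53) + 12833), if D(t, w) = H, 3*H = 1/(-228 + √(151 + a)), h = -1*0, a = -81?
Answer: 5995910574/76945511618371 + 3*√70/76945511618371 ≈ 7.7924e-5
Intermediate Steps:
v(E) = E²
h = 0
H = 1/(3*(-228 + √70)) (H = 1/(3*(-228 + √(151 - 81))) = 1/(3*(-228 + √70)) ≈ -0.0015177)
D(t, w) = -38/25957 - √70/155742
1/(D(h*v(-4), 53) + 12833) = 1/((-38/25957 - √70/155742) + 12833) = 1/(333106143/25957 - √70/155742)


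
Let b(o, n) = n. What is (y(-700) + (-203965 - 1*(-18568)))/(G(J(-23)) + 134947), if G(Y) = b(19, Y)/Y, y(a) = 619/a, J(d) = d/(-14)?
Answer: -129778519/94463600 ≈ -1.3738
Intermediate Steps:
J(d) = -d/14 (J(d) = d*(-1/14) = -d/14)
G(Y) = 1 (G(Y) = Y/Y = 1)
(y(-700) + (-203965 - 1*(-18568)))/(G(J(-23)) + 134947) = (619/(-700) + (-203965 - 1*(-18568)))/(1 + 134947) = (619*(-1/700) + (-203965 + 18568))/134948 = (-619/700 - 185397)*(1/134948) = -129778519/700*1/134948 = -129778519/94463600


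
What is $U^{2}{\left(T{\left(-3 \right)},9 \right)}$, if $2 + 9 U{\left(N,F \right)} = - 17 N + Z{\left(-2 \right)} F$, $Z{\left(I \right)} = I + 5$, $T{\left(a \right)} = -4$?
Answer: $\frac{961}{9} \approx 106.78$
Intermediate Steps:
$Z{\left(I \right)} = 5 + I$
$U{\left(N,F \right)} = - \frac{2}{9} - \frac{17 N}{9} + \frac{F}{3}$ ($U{\left(N,F \right)} = - \frac{2}{9} + \frac{- 17 N + \left(5 - 2\right) F}{9} = - \frac{2}{9} + \frac{- 17 N + 3 F}{9} = - \frac{2}{9} + \left(- \frac{17 N}{9} + \frac{F}{3}\right) = - \frac{2}{9} - \frac{17 N}{9} + \frac{F}{3}$)
$U^{2}{\left(T{\left(-3 \right)},9 \right)} = \left(- \frac{2}{9} - - \frac{68}{9} + \frac{1}{3} \cdot 9\right)^{2} = \left(- \frac{2}{9} + \frac{68}{9} + 3\right)^{2} = \left(\frac{31}{3}\right)^{2} = \frac{961}{9}$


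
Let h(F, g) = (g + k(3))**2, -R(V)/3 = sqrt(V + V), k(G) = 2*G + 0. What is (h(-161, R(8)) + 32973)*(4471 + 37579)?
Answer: 1388028450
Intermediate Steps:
k(G) = 2*G
R(V) = -3*sqrt(2)*sqrt(V) (R(V) = -3*sqrt(V + V) = -3*sqrt(2)*sqrt(V))
h(F, g) = (6 + g)**2 (h(F, g) = (g + 2*3)**2 = (g + 6)**2 = (6 + g)**2)
(h(-161, R(8)) + 32973)*(4471 + 37579) = ((6 - 3*sqrt(2)*sqrt(8))**2 + 32973)*(4471 + 37579) = ((6 - 3*sqrt(2)*2*sqrt(2))**2 + 32973)*42050 = ((6 - 12)**2 + 32973)*42050 = ((-6)**2 + 32973)*42050 = (36 + 32973)*42050 = 33009*42050 = 1388028450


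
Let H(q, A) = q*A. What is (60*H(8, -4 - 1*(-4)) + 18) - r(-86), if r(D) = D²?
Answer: -7378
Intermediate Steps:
H(q, A) = A*q
(60*H(8, -4 - 1*(-4)) + 18) - r(-86) = (60*((-4 - 1*(-4))*8) + 18) - 1*(-86)² = (60*((-4 + 4)*8) + 18) - 1*7396 = (60*(0*8) + 18) - 7396 = (60*0 + 18) - 7396 = (0 + 18) - 7396 = 18 - 7396 = -7378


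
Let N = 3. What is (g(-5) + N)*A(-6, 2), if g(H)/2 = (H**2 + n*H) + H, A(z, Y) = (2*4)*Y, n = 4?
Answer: 48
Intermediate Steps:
A(z, Y) = 8*Y
g(H) = 2*H**2 + 10*H (g(H) = 2*((H**2 + 4*H) + H) = 2*(H**2 + 5*H) = 2*H**2 + 10*H)
(g(-5) + N)*A(-6, 2) = (2*(-5)*(5 - 5) + 3)*(8*2) = (2*(-5)*0 + 3)*16 = (0 + 3)*16 = 3*16 = 48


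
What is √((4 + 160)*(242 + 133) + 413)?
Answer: √61913 ≈ 248.82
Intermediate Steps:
√((4 + 160)*(242 + 133) + 413) = √(164*375 + 413) = √(61500 + 413) = √61913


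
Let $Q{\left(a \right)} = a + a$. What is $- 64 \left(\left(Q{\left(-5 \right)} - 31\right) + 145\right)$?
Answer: $-6656$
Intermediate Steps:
$Q{\left(a \right)} = 2 a$
$- 64 \left(\left(Q{\left(-5 \right)} - 31\right) + 145\right) = - 64 \left(\left(2 \left(-5\right) - 31\right) + 145\right) = - 64 \left(\left(-10 - 31\right) + 145\right) = - 64 \left(-41 + 145\right) = \left(-64\right) 104 = -6656$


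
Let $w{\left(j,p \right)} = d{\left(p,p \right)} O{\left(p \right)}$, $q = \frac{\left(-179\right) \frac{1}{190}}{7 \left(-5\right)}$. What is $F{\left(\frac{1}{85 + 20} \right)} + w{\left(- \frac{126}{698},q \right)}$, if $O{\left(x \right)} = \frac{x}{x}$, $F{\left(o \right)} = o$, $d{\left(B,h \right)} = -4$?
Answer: $- \frac{419}{105} \approx -3.9905$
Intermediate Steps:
$O{\left(x \right)} = 1$
$q = \frac{179}{6650}$ ($q = \frac{\left(-179\right) \frac{1}{190}}{-35} = \left(- \frac{179}{190}\right) \left(- \frac{1}{35}\right) = \frac{179}{6650} \approx 0.026917$)
$w{\left(j,p \right)} = -4$ ($w{\left(j,p \right)} = \left(-4\right) 1 = -4$)
$F{\left(\frac{1}{85 + 20} \right)} + w{\left(- \frac{126}{698},q \right)} = \frac{1}{85 + 20} - 4 = \frac{1}{105} - 4 = - \frac{419}{105}$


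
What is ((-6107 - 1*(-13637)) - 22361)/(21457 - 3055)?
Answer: -14831/18402 ≈ -0.80595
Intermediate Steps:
((-6107 - 1*(-13637)) - 22361)/(21457 - 3055) = ((-6107 + 13637) - 22361)/18402 = (7530 - 22361)*(1/18402) = -14831*1/18402 = -14831/18402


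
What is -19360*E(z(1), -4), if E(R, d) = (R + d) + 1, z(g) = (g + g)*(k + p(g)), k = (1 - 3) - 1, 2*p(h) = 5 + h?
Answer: 58080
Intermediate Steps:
p(h) = 5/2 + h/2 (p(h) = (5 + h)/2 = 5/2 + h/2)
k = -3 (k = -2 - 1 = -3)
z(g) = 2*g*(-½ + g/2) (z(g) = (g + g)*(-3 + (5/2 + g/2)) = (2*g)*(-½ + g/2) = 2*g*(-½ + g/2))
E(R, d) = 1 + R + d
-19360*E(z(1), -4) = -19360*(1 + 1*(-1 + 1) - 4) = -19360*(1 + 1*0 - 4) = -19360*(1 + 0 - 4) = -19360*(-3) = 58080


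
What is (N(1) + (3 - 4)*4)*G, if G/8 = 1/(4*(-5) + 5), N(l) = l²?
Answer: 8/5 ≈ 1.6000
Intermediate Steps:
G = -8/15 (G = 8/(4*(-5) + 5) = 8/(-20 + 5) = 8/(-15) = 8*(-1/15) = -8/15 ≈ -0.53333)
(N(1) + (3 - 4)*4)*G = (1² + (3 - 4)*4)*(-8/15) = (1 - 1*4)*(-8/15) = (1 - 4)*(-8/15) = -3*(-8/15) = 8/5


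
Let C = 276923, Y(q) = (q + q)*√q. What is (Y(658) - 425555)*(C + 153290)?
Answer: -183079293215 + 566160308*√658 ≈ -1.6856e+11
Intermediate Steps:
Y(q) = 2*q^(3/2) (Y(q) = (2*q)*√q = 2*q^(3/2))
(Y(658) - 425555)*(C + 153290) = (2*658^(3/2) - 425555)*(276923 + 153290) = (2*(658*√658) - 425555)*430213 = (1316*√658 - 425555)*430213 = (-425555 + 1316*√658)*430213 = -183079293215 + 566160308*√658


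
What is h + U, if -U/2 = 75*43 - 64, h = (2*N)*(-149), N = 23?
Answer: -13176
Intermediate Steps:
h = -6854 (h = (2*23)*(-149) = 46*(-149) = -6854)
U = -6322 (U = -2*(75*43 - 64) = -2*(3225 - 64) = -2*3161 = -6322)
h + U = -6854 - 6322 = -13176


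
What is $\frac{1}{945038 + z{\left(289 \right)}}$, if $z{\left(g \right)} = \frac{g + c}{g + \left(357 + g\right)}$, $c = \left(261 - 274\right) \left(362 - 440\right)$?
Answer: $\frac{935}{883611833} \approx 1.0582 \cdot 10^{-6}$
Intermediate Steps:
$c = 1014$ ($c = \left(-13\right) \left(-78\right) = 1014$)
$z{\left(g \right)} = \frac{1014 + g}{357 + 2 g}$ ($z{\left(g \right)} = \frac{g + 1014}{g + \left(357 + g\right)} = \frac{1014 + g}{357 + 2 g}$)
$\frac{1}{945038 + z{\left(289 \right)}} = \frac{1}{945038 + \frac{1014 + 289}{357 + 2 \cdot 289}} = \frac{1}{945038 + \frac{1}{357 + 578} \cdot 1303} = \frac{1}{945038 + \frac{1}{935} \cdot 1303} = \frac{1}{945038 + \frac{1303}{935}} = \frac{1}{\frac{883611833}{935}} = \frac{935}{883611833}$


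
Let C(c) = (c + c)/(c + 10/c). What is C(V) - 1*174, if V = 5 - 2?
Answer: -3288/19 ≈ -173.05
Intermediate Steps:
V = 3
C(c) = 2*c/(c + 10/c) (C(c) = (2*c)/(c + 10/c) = 2*c/(c + 10/c))
C(V) - 1*174 = 2*3²/(10 + 3²) - 1*174 = 2*9/(10 + 9) - 174 = 2*9/19 - 174 = 2*9*(1/19) - 174 = 18/19 - 174 = -3288/19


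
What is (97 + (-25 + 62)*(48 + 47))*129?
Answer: 465948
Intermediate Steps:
(97 + (-25 + 62)*(48 + 47))*129 = (97 + 37*95)*129 = (97 + 3515)*129 = 3612*129 = 465948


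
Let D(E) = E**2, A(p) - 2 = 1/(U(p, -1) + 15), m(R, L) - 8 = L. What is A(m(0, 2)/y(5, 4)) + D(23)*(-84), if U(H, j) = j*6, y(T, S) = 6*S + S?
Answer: -399905/9 ≈ -44434.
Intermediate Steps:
y(T, S) = 7*S
U(H, j) = 6*j
m(R, L) = 8 + L
A(p) = 19/9 (A(p) = 2 + 1/(6*(-1) + 15) = 2 + 1/(-6 + 15) = 2 + 1/9 = 19/9)
A(m(0, 2)/y(5, 4)) + D(23)*(-84) = 19/9 + 23**2*(-84) = 19/9 + 529*(-84) = 19/9 - 44436 = -399905/9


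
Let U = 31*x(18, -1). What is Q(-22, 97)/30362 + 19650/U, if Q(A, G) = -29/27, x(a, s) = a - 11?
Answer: 16108552807/177890958 ≈ 90.553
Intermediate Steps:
x(a, s) = -11 + a
U = 217 (U = 31*(-11 + 18) = 31*7 = 217)
Q(A, G) = -29/27 (Q(A, G) = -29*1/27 = -29/27)
Q(-22, 97)/30362 + 19650/U = -29/27/30362 + 19650/217 = -29/27*1/30362 + 19650*(1/217) = -29/819774 + 19650/217 = 16108552807/177890958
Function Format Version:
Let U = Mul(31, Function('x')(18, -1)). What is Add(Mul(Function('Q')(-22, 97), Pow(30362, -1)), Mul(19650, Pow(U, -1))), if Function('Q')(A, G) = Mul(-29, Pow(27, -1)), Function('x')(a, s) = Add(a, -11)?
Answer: Rational(16108552807, 177890958) ≈ 90.553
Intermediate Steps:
Function('x')(a, s) = Add(-11, a)
U = 217 (U = Mul(31, Add(-11, 18)) = Mul(31, 7) = 217)
Function('Q')(A, G) = Rational(-29, 27) (Function('Q')(A, G) = Mul(-29, Rational(1, 27)) = Rational(-29, 27))
Add(Mul(Function('Q')(-22, 97), Pow(30362, -1)), Mul(19650, Pow(U, -1))) = Add(Mul(Rational(-29, 27), Pow(30362, -1)), Mul(19650, Pow(217, -1))) = Add(Mul(Rational(-29, 27), Rational(1, 30362)), Mul(19650, Rational(1, 217))) = Add(Rational(-29, 819774), Rational(19650, 217)) = Rational(16108552807, 177890958)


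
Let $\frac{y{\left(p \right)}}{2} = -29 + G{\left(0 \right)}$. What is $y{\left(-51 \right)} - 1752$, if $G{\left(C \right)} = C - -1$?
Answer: $-1808$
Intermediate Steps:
$G{\left(C \right)} = 1 + C$ ($G{\left(C \right)} = C + 1 = 1 + C$)
$y{\left(p \right)} = -56$ ($y{\left(p \right)} = 2 \left(-29 + \left(1 + 0\right)\right) = 2 \left(-29 + 1\right) = 2 \left(-28\right) = -56$)
$y{\left(-51 \right)} - 1752 = -56 - 1752 = -1808$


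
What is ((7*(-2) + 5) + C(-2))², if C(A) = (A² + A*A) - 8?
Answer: 81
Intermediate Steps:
C(A) = -8 + 2*A² (C(A) = (A² + A²) - 8 = 2*A² - 8 = -8 + 2*A²)
((7*(-2) + 5) + C(-2))² = ((7*(-2) + 5) + (-8 + 2*(-2)²))² = ((-14 + 5) + (-8 + 2*4))² = (-9 + (-8 + 8))² = (-9 + 0)² = (-9)² = 81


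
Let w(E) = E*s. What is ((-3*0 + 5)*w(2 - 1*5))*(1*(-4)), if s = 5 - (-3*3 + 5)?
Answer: 540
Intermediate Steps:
s = 9 (s = 5 - (-9 + 5) = 5 - 1*(-4) = 5 + 4 = 9)
w(E) = 9*E (w(E) = E*9 = 9*E)
((-3*0 + 5)*w(2 - 1*5))*(1*(-4)) = ((-3*0 + 5)*(9*(2 - 1*5)))*(1*(-4)) = ((0 + 5)*(9*(2 - 5)))*(-4) = (5*(9*(-3)))*(-4) = (5*(-27))*(-4) = -135*(-4) = 540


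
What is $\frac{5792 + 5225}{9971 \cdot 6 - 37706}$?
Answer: $\frac{11017}{22120} \approx 0.49806$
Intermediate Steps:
$\frac{5792 + 5225}{9971 \cdot 6 - 37706} = \frac{11017}{59826 - 37706} = \frac{11017}{22120}$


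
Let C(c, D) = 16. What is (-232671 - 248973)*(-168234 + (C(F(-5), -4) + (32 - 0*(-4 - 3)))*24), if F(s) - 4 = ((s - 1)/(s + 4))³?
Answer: 80474042808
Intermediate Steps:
F(s) = 4 + (-1 + s)³/(4 + s)³ (F(s) = 4 + ((s - 1)/(s + 4))³ = 4 + ((-1 + s)/(4 + s))³ = 4 + (-1 + s)³/(4 + s)³)
(-232671 - 248973)*(-168234 + (C(F(-5), -4) + (32 - 0*(-4 - 3)))*24) = (-232671 - 248973)*(-168234 + (16 + (32 - 0*(-4 - 3)))*24) = -481644*(-168234 + (16 + (32 - 0*(-7)))*24) = -481644*(-168234 + (16 + (32 - 1*0))*24) = -481644*(-168234 + (16 + (32 + 0))*24) = -481644*(-168234 + (16 + 32)*24) = -481644*(-168234 + 48*24) = -481644*(-168234 + 1152) = -481644*(-167082) = 80474042808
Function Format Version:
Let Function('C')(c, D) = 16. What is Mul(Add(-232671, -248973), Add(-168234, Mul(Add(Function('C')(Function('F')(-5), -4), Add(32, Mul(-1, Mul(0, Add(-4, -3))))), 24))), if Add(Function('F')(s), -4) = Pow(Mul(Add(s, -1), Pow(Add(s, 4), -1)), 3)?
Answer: 80474042808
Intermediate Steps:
Function('F')(s) = Add(4, Mul(Pow(Add(-1, s), 3), Pow(Add(4, s), -3))) (Function('F')(s) = Add(4, Pow(Mul(Add(s, -1), Pow(Add(s, 4), -1)), 3)) = Add(4, Pow(Mul(Add(-1, s), Pow(Add(4, s), -1)), 3)) = Add(4, Pow(Mul(Pow(Add(4, s), -1), Add(-1, s)), 3)) = Add(4, Mul(Pow(Add(-1, s), 3), Pow(Add(4, s), -3))))
Mul(Add(-232671, -248973), Add(-168234, Mul(Add(Function('C')(Function('F')(-5), -4), Add(32, Mul(-1, Mul(0, Add(-4, -3))))), 24))) = Mul(Add(-232671, -248973), Add(-168234, Mul(Add(16, Add(32, Mul(-1, Mul(0, Add(-4, -3))))), 24))) = Mul(-481644, Add(-168234, Mul(Add(16, Add(32, Mul(-1, Mul(0, -7)))), 24))) = Mul(-481644, Add(-168234, Mul(Add(16, Add(32, Mul(-1, 0))), 24))) = Mul(-481644, Add(-168234, Mul(Add(16, Add(32, 0)), 24))) = Mul(-481644, Add(-168234, Mul(Add(16, 32), 24))) = Mul(-481644, Add(-168234, Mul(48, 24))) = Mul(-481644, Add(-168234, 1152)) = Mul(-481644, -167082) = 80474042808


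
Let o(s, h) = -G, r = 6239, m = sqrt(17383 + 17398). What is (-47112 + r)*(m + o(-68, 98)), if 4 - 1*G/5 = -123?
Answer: 25954355 - 40873*sqrt(34781) ≈ 1.8332e+7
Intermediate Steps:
m = sqrt(34781) ≈ 186.50
G = 635 (G = 20 - 5*(-123) = 20 + 615 = 635)
o(s, h) = -635 (o(s, h) = -1*635 = -635)
(-47112 + r)*(m + o(-68, 98)) = (-47112 + 6239)*(sqrt(34781) - 635) = -40873*(-635 + sqrt(34781)) = 25954355 - 40873*sqrt(34781)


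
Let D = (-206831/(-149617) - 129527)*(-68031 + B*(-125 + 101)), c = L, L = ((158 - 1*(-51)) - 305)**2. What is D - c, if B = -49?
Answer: 1295597332128168/149617 ≈ 8.6594e+9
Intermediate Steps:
L = 9216 (L = ((158 + 51) - 305)**2 = (209 - 305)**2 = (-96)**2 = 9216)
c = 9216
D = 1295598710998440/149617 (D = (-206831/(-149617) - 129527)*(-68031 - 49*(-125 + 101)) = (-206831*(-1/149617) - 129527)*(-68031 - 49*(-24)) = (206831/149617 - 129527)*(-68031 + 1176) = -19379234328/149617*(-66855) = 1295598710998440/149617 ≈ 8.6594e+9)
D - c = 1295598710998440/149617 - 1*9216 = 1295598710998440/149617 - 9216 = 1295597332128168/149617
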